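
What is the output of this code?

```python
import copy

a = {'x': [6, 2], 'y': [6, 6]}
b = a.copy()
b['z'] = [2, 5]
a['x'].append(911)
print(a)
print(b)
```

Key concept: shallow copy of dict with mutable values.
Step by step:
`a = {'x': [6, 2], 'y': [6, 6]}` → a = {'x': [6, 2], 'y': [6, 6]}
`b = a.copy()` → b = {'x': [6, 2], 'y': [6, 6]}
`b['z'] = [2, 5]` → b = {'x': [6, 2], 'y': [6, 6], 'z': [2, 5]}
`a['x'].append(911)` → a = {'x': [6, 2, 911], 'y': [6, 6]}; b = {'x': [6, 2, 911], 'y': [6, 6], 'z': [2, 5]}
`print(a)` → prints {'x': [6, 2, 911], 'y': [6, 6]}
`print(b)` → prints {'x': [6, 2, 911], 'y': [6, 6], 'z': [2, 5]}

Answer:
{'x': [6, 2, 911], 'y': [6, 6]}
{'x': [6, 2, 911], 'y': [6, 6], 'z': [2, 5]}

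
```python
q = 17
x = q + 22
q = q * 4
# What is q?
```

Trace:
`q = 17` → q = 17
`x = q + 22` → x = 39
`q = q * 4` → q = 68
So q = 68

Answer: 68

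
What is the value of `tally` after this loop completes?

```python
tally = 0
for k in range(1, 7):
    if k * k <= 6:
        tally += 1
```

Count numbers where k² ≤ 6
`tally` takes the values: 0 → 1 → 2

Answer: 2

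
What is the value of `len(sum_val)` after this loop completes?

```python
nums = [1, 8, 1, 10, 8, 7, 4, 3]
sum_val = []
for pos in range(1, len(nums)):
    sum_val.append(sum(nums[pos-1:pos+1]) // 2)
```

Number of 2-element averages
`sum_val` takes the values: [] → [4] → [4, 4] → [4, 4, 5] → [4, 4, 5, 9] → [4, 4, 5, 9, 7] → [4, 4, 5, 9, 7, 5] → [4, 4, 5, 9, 7, 5, 3]
So `len(sum_val)` = 7

Answer: 7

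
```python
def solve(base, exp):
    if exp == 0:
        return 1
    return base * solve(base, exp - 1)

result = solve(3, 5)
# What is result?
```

solve(3, 5) = 3 * 3 * 3 * 3 * 3 = 243

Answer: 243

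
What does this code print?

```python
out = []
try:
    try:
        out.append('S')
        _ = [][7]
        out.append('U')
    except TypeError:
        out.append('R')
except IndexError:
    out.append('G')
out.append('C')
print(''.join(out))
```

Execution trace: 'S' (try body) → 'G' (outer except IndexError) → 'C' (after the try/except). Output: SGC

Answer: SGC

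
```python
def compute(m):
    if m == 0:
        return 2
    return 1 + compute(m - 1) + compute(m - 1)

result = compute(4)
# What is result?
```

compute(m) = 1 + 2·compute(m-1), compute(0)=2. Closed form: (2+1)·2^4 - 1 = 47.

Answer: 47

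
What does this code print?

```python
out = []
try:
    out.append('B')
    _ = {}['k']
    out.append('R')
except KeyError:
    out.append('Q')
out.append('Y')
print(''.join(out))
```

Execution trace: 'B' (try body) → 'Q' (except KeyError) → 'Y' (after the try/except). Output: BQY

Answer: BQY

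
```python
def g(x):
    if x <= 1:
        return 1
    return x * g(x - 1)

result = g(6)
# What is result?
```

g(6) = 6 * 5 * 4 * 3 * 2 * 1 = 720

Answer: 720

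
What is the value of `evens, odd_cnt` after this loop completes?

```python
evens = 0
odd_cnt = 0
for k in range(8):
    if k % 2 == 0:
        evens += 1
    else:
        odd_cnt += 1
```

Count evens and odds in range(8)
`evens, odd_cnt` takes the values: (0, 0) → (1, 0) → (1, 1) → (2, 1) → (2, 2) → (3, 2) → (3, 3) → (4, 3) → (4, 4)

Answer: 4, 4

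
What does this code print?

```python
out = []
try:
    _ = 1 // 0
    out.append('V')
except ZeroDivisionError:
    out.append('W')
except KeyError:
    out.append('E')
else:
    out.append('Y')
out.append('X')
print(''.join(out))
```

Execution trace: 'W' (except ZeroDivisionError) → 'X' (after the try/except). Output: WX

Answer: WX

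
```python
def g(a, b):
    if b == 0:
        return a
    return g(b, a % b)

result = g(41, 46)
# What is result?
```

g(41, 46) -> g(46, 41) -> g(41, 5) -> g(5, 1) -> g(1, 0) -> 1

Answer: 1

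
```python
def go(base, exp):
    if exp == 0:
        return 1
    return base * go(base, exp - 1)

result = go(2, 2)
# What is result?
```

go(2, 2) = 2 * 2 = 4

Answer: 4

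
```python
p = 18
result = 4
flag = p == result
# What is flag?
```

Trace:
`p = 18` → p = 18
`result = 4` → result = 4
`flag = p == result` → flag = False
So flag = False

Answer: False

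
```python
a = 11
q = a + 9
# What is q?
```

Trace:
`a = 11` → a = 11
`q = a + 9` → q = 20
So q = 20

Answer: 20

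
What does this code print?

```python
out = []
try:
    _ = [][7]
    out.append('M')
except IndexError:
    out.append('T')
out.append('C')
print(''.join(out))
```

Execution trace: 'T' (except IndexError) → 'C' (after the try/except). Output: TC

Answer: TC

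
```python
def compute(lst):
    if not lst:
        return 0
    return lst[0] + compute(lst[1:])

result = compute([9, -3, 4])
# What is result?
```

9 + (-3) + 4 + 0 = 10

Answer: 10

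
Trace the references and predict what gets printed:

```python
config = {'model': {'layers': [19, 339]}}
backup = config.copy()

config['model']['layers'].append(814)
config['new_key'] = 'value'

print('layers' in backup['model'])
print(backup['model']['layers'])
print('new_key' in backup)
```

Key concept: shallow copy gotcha with nested dict.
Step by step:
`config = {'model': {'layers': [19, 339]}}` → config = {'model': {'layers': [19, 339]}}
`backup = config.copy()` → backup = {'model': {'layers': [19, 339]}}
`config['model']['layers'].append(814)` → config = {'model': {'layers': [19, 339, 814]}}; backup = {'model': {'layers': [19, 339, 814]}}
`config['new_key'] = 'value'` → config = {'model': {'layers': [19, 339, 814]}, 'new_key': 'value'}
`print('layers' in backup['model'])` → prints True
`print(backup['model']['layers'])` → prints [19, 339, 814]
`print('new_key' in backup)` → prints False

Answer:
True
[19, 339, 814]
False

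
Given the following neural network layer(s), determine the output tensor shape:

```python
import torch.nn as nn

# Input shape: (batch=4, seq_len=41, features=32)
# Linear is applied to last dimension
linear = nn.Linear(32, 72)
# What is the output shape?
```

Input: (4, 41, 32) -> Output: (4, 41, 72)

Answer: (4, 41, 72)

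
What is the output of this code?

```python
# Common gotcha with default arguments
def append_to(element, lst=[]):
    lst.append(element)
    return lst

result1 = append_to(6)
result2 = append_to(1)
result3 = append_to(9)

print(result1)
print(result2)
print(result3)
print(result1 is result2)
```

Key concept: mutable default argument gotcha.
Step by step:
`result1 = append_to(6)` → result1 = [6]
`result2 = append_to(1)` → result1 = [6, 1] (same object as result2); result2 = [6, 1] (same object as result1)
`result3 = append_to(9)` → result1 = [6, 1, 9] (same object as result2, result3); result2 = [6, 1, 9] (same object as result1, result3); result3 = [6, 1, 9] (same object as result1, result2)
`print(result1)` → prints [6, 1, 9]
`print(result2)` → prints [6, 1, 9]
`print(result3)` → prints [6, 1, 9]
`print(result1 is result2)` → prints True

Answer:
[6, 1, 9]
[6, 1, 9]
[6, 1, 9]
True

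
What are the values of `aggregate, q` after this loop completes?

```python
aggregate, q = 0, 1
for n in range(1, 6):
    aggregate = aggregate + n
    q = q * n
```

Sum and factorial of 1 to 5
`aggregate, q` takes the values: (0, 1) → (1, 1) → (3, 1) → (3, 2) → (6, 2) → (6, 6) → (10, 6) → (10, 24) → (15, 24) → (15, 120)

Answer: 15, 120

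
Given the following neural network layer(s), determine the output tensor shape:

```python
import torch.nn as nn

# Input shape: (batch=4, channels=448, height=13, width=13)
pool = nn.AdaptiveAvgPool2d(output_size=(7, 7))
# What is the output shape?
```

Input: (4, 448, 13, 13) -> Output: (4, 448, 7, 7)

Answer: (4, 448, 7, 7)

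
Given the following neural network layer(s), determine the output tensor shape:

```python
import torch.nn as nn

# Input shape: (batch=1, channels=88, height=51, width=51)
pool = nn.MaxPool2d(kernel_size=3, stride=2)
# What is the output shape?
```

Input: (1, 88, 51, 51) -> Output: (1, 88, 25, 25)

Answer: (1, 88, 25, 25)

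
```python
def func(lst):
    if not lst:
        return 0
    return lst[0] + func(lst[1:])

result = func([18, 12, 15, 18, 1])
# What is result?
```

18 + 12 + 15 + 18 + 1 + 0 = 64

Answer: 64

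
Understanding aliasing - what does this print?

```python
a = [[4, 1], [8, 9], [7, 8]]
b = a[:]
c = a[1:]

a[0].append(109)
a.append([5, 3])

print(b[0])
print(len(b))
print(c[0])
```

Key concept: slice with nested mutation.
Step by step:
`a = [[4, 1], [8, 9], [7, 8]]` → a = [[4, 1], [8, 9], [7, 8]]
`b = a[:]` → b = [[4, 1], [8, 9], [7, 8]]
`c = a[1:]` → c = [[8, 9], [7, 8]]
`a[0].append(109)` → a = [[4, 1, 109], [8, 9], [7, 8]]; b = [[4, 1, 109], [8, 9], [7, 8]]
`a.append([5, 3])` → a = [[4, 1, 109], [8, 9], [7, 8], [5, 3]]
`print(b[0])` → prints [4, 1, 109]
`print(len(b))` → prints 3
`print(c[0])` → prints [8, 9]

Answer:
[4, 1, 109]
3
[8, 9]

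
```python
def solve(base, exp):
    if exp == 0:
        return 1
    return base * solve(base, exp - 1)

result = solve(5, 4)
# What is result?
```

solve(5, 4) = 5 * 5 * 5 * 5 = 625

Answer: 625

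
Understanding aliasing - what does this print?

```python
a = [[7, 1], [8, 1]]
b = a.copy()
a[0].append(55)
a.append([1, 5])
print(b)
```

Key concept: shallow copy with nested lists.
Step by step:
`a = [[7, 1], [8, 1]]` → a = [[7, 1], [8, 1]]
`b = a.copy()` → b = [[7, 1], [8, 1]]
`a[0].append(55)` → a = [[7, 1, 55], [8, 1]]; b = [[7, 1, 55], [8, 1]]
`a.append([1, 5])` → a = [[7, 1, 55], [8, 1], [1, 5]]
`print(b)` → prints [[7, 1, 55], [8, 1]]

Answer: [[7, 1, 55], [8, 1]]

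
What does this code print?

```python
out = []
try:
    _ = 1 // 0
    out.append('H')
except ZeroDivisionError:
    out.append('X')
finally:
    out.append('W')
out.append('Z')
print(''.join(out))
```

Execution trace: 'X' (except ZeroDivisionError) → 'W' (finally) → 'Z' (after the try/except). Output: XWZ

Answer: XWZ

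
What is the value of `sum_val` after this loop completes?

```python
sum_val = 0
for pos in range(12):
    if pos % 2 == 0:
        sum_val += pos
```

Sum of even numbers 0 to 11
`sum_val` takes the values: 0 → 2 → 6 → 12 → 20 → 30

Answer: 30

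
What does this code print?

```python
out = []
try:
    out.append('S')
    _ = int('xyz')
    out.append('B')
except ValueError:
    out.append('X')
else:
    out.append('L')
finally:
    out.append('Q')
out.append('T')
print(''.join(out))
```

Execution trace: 'S' (try body) → 'X' (except ValueError) → 'Q' (finally) → 'T' (after the try/except). Output: SXQT

Answer: SXQT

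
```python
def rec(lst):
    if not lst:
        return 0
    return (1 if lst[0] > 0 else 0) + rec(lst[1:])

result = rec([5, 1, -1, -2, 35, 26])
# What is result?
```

Count of positive elements in [5, 1, -1, -2, 35, 26] = 4

Answer: 4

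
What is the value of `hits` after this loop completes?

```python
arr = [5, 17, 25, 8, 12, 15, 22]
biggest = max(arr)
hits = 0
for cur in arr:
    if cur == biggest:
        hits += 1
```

Count of max value 25 in [5, 17, 25, 8, 12, 15, 22]
`hits` takes the values: 0 → 1

Answer: 1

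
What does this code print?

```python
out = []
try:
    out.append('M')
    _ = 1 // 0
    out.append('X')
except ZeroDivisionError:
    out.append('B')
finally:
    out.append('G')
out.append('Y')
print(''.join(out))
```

Execution trace: 'M' (try body) → 'B' (except ZeroDivisionError) → 'G' (finally) → 'Y' (after the try/except). Output: MBGY

Answer: MBGY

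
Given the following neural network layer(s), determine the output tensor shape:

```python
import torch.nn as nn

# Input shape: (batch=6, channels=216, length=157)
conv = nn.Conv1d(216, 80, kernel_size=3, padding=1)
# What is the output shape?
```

Input: (6, 216, 157) -> Output: (6, 80, 157)

Answer: (6, 80, 157)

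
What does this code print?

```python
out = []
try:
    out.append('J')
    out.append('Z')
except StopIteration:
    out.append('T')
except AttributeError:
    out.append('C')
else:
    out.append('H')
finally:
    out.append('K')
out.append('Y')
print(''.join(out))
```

Execution trace: 'J' (try body) → 'Z' (try body, no exception) → 'H' (else) → 'K' (finally) → 'Y' (after the try/except). Output: JZHKY

Answer: JZHKY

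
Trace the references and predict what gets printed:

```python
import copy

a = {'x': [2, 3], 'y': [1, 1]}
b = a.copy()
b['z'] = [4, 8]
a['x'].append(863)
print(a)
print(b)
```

Key concept: shallow copy of dict with mutable values.
Step by step:
`a = {'x': [2, 3], 'y': [1, 1]}` → a = {'x': [2, 3], 'y': [1, 1]}
`b = a.copy()` → b = {'x': [2, 3], 'y': [1, 1]}
`b['z'] = [4, 8]` → b = {'x': [2, 3], 'y': [1, 1], 'z': [4, 8]}
`a['x'].append(863)` → a = {'x': [2, 3, 863], 'y': [1, 1]}; b = {'x': [2, 3, 863], 'y': [1, 1], 'z': [4, 8]}
`print(a)` → prints {'x': [2, 3, 863], 'y': [1, 1]}
`print(b)` → prints {'x': [2, 3, 863], 'y': [1, 1], 'z': [4, 8]}

Answer:
{'x': [2, 3, 863], 'y': [1, 1]}
{'x': [2, 3, 863], 'y': [1, 1], 'z': [4, 8]}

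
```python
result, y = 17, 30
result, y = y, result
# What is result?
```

Trace:
`result, y = 17, 30` → result = 17; y = 30
`result, y = y, result` → result = 30; y = 17
So result = 30

Answer: 30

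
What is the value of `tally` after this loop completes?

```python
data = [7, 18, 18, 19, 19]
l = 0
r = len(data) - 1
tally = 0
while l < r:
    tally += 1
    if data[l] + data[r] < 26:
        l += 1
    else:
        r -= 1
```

Steps to find pair summing to 26
`tally` takes the values: 0 → 1 → 2 → 3 → 4

Answer: 4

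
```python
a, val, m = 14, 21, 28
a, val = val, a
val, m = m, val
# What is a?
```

Trace:
`a, val, m = 14, 21, 28` → a = 14; val = 21; m = 28
`a, val = val, a` → a = 21; val = 14
`val, m = m, val` → val = 28; m = 14
So a = 21

Answer: 21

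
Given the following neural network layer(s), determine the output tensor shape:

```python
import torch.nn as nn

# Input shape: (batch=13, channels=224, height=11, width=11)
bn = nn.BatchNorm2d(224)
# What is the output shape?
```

Input: (13, 224, 11, 11) -> Output: (13, 224, 11, 11)

Answer: (13, 224, 11, 11)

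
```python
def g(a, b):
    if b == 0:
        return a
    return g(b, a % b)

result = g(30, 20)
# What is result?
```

g(30, 20) -> g(20, 10) -> g(10, 0) -> 10

Answer: 10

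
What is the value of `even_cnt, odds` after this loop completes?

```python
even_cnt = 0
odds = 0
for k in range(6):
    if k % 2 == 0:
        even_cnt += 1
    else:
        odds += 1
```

Count evens and odds in range(6)
`even_cnt, odds` takes the values: (0, 0) → (1, 0) → (1, 1) → (2, 1) → (2, 2) → (3, 2) → (3, 3)

Answer: 3, 3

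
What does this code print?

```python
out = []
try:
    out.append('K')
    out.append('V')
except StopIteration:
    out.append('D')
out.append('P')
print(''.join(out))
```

Execution trace: 'K' (try body) → 'V' (try body, no exception) → 'P' (after the try/except). Output: KVP

Answer: KVP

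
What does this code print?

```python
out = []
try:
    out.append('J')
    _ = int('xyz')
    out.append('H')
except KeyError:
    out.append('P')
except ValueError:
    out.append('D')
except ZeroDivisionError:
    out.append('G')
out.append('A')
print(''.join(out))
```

Execution trace: 'J' (try body) → 'D' (except ValueError) → 'A' (after the try/except). Output: JDA

Answer: JDA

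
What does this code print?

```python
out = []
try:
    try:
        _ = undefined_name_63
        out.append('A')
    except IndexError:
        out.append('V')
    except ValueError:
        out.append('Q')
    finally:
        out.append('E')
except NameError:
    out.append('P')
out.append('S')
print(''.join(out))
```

Execution trace: 'E' (finally) → 'P' (outer except NameError) → 'S' (after the try/except). Output: EPS

Answer: EPS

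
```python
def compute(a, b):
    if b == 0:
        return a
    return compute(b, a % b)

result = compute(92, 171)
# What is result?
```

compute(92, 171) -> compute(171, 92) -> compute(92, 79) -> compute(79, 13) -> compute(13, 1) -> compute(1, 0) -> 1

Answer: 1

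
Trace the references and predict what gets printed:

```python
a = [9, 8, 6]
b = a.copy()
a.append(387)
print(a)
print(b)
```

Key concept: list.copy() creates independent copy.
Step by step:
`a = [9, 8, 6]` → a = [9, 8, 6]
`b = a.copy()` → b = [9, 8, 6]
`a.append(387)` → a = [9, 8, 6, 387]
`print(a)` → prints [9, 8, 6, 387]
`print(b)` → prints [9, 8, 6]

Answer:
[9, 8, 6, 387]
[9, 8, 6]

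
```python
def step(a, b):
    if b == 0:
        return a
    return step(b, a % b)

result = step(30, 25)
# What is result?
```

step(30, 25) -> step(25, 5) -> step(5, 0) -> 5

Answer: 5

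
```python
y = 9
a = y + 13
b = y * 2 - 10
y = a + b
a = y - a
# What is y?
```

Trace:
`y = 9` → y = 9
`a = y + 13` → a = 22
`b = y * 2 - 10` → b = 8
`y = a + b` → y = 30
`a = y - a` → a = 8
So y = 30

Answer: 30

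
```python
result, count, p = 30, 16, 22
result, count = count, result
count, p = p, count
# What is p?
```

Trace:
`result, count, p = 30, 16, 22` → result = 30; count = 16; p = 22
`result, count = count, result` → result = 16; count = 30
`count, p = p, count` → count = 22; p = 30
So p = 30

Answer: 30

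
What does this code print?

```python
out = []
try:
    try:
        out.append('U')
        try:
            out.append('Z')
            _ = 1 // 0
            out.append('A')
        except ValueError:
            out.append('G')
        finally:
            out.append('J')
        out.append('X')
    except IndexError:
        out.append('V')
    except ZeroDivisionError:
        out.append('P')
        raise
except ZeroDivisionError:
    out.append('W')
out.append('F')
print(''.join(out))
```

Execution trace: 'U' (try body) → 'Z' (inner try body) → 'J' (inner finally) → 'P' (except ZeroDivisionError) → 'W' (outer except ZeroDivisionError) → 'F' (after the try/except). Output: UZJPWF

Answer: UZJPWF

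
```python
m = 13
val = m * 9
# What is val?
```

Trace:
`m = 13` → m = 13
`val = m * 9` → val = 117
So val = 117

Answer: 117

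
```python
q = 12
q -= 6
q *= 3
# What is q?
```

Trace:
`q = 12` → q = 12
`q -= 6` → q = 6
`q *= 3` → q = 18
So q = 18

Answer: 18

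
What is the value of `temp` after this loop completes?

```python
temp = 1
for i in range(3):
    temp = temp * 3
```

Multiply by 3, 3 times: 1 * 3^3 = 27
`temp` takes the values: 1 → 3 → 9 → 27

Answer: 27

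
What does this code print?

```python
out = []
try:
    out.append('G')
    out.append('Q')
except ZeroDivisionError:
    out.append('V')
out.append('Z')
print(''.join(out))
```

Execution trace: 'G' (try body) → 'Q' (try body, no exception) → 'Z' (after the try/except). Output: GQZ

Answer: GQZ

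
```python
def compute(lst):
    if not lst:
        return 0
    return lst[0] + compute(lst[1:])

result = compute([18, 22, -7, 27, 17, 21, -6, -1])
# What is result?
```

18 + 22 + (-7) + 27 + 17 + 21 + (-6) + (-1) + 0 = 91

Answer: 91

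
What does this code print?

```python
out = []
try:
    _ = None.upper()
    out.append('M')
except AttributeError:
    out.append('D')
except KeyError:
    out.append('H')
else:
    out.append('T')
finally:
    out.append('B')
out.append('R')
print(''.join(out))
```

Execution trace: 'D' (except AttributeError) → 'B' (finally) → 'R' (after the try/except). Output: DBR

Answer: DBR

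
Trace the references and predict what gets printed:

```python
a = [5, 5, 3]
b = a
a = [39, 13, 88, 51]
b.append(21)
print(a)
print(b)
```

Key concept: rebinding vs mutation: a is rebound to a new list, b still points at the original.
Step by step:
`a = [5, 5, 3]` → a = [5, 5, 3]
`b = a` → b = [5, 5, 3] (same object as a)
`a = [39, 13, 88, 51]` → a = [39, 13, 88, 51]
`b.append(21)` → b = [5, 5, 3, 21]
`print(a)` → prints [39, 13, 88, 51]
`print(b)` → prints [5, 5, 3, 21]

Answer:
[39, 13, 88, 51]
[5, 5, 3, 21]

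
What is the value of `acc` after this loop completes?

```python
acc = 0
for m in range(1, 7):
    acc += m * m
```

Sum of squares 1² to 6² = 91
`acc` takes the values: 0 → 1 → 5 → 14 → 30 → 55 → 91

Answer: 91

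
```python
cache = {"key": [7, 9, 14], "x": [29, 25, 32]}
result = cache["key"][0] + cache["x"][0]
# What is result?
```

Trace:
`cache = {"key": [7, 9, 14], "x": [29, 25, 32]}` → cache = {'key': [7, 9, 14], 'x': [29, 25, 32]}
`result = cache["key"][0] + cache["x"][0]` → result = 36
So result = 36

Answer: 36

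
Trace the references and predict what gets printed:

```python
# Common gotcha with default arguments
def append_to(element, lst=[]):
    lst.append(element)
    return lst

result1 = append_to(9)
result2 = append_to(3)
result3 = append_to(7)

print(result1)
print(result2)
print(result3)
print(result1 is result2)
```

Key concept: mutable default argument gotcha.
Step by step:
`result1 = append_to(9)` → result1 = [9]
`result2 = append_to(3)` → result1 = [9, 3] (same object as result2); result2 = [9, 3] (same object as result1)
`result3 = append_to(7)` → result1 = [9, 3, 7] (same object as result2, result3); result2 = [9, 3, 7] (same object as result1, result3); result3 = [9, 3, 7] (same object as result1, result2)
`print(result1)` → prints [9, 3, 7]
`print(result2)` → prints [9, 3, 7]
`print(result3)` → prints [9, 3, 7]
`print(result1 is result2)` → prints True

Answer:
[9, 3, 7]
[9, 3, 7]
[9, 3, 7]
True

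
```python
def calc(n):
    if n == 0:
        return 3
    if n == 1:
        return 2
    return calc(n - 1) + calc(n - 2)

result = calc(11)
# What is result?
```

Build up from base cases: calc(0)=3, calc(1)=2, calc(2)=5, calc(3)=7, calc(4)=12, calc(5)=19, calc(6)=31, ..., calc(11)=343

Answer: 343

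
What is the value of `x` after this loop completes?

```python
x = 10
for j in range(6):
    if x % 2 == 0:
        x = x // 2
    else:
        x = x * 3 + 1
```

Collatz-style transformation from 10
`x` takes the values: 10 → 5 → 16 → 8 → 4 → 2 → 1

Answer: 1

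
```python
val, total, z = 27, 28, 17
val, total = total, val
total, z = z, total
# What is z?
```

Trace:
`val, total, z = 27, 28, 17` → val = 27; total = 28; z = 17
`val, total = total, val` → val = 28; total = 27
`total, z = z, total` → total = 17; z = 27
So z = 27

Answer: 27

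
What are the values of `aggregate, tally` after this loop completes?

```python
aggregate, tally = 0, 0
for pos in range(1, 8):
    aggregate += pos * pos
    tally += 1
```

Sum of squares and count
`aggregate, tally` takes the values: (0, 0) → (1, 0) → (1, 1) → (5, 1) → (5, 2) → (14, 2) → (14, 3) → (30, 3) → (30, 4) → (55, 4) → (55, 5) → (91, 5) → (91, 6) → (140, 6) → (140, 7)

Answer: 140, 7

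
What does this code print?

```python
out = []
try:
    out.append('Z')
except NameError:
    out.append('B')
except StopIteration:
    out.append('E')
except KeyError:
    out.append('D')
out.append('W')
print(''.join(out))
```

Execution trace: 'Z' (try body, no exception) → 'W' (after the try/except). Output: ZW

Answer: ZW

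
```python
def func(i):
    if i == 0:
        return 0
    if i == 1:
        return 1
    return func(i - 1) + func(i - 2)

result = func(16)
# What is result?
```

Build up from base cases: func(0)=0, func(1)=1, func(2)=1, func(3)=2, func(4)=3, func(5)=5, func(6)=8, ..., func(16)=987

Answer: 987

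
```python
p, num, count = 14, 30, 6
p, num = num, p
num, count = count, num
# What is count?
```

Trace:
`p, num, count = 14, 30, 6` → p = 14; num = 30; count = 6
`p, num = num, p` → p = 30; num = 14
`num, count = count, num` → num = 6; count = 14
So count = 14

Answer: 14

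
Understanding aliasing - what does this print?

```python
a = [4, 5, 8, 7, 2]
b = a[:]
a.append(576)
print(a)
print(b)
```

Key concept: slice [:] creates copy.
Step by step:
`a = [4, 5, 8, 7, 2]` → a = [4, 5, 8, 7, 2]
`b = a[:]` → b = [4, 5, 8, 7, 2]
`a.append(576)` → a = [4, 5, 8, 7, 2, 576]
`print(a)` → prints [4, 5, 8, 7, 2, 576]
`print(b)` → prints [4, 5, 8, 7, 2]

Answer:
[4, 5, 8, 7, 2, 576]
[4, 5, 8, 7, 2]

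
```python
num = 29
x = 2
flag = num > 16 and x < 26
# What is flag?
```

Trace:
`num = 29` → num = 29
`x = 2` → x = 2
`flag = num > 16 and x < 26` → flag = True
So flag = True

Answer: True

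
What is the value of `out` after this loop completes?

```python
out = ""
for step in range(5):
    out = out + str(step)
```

Concatenate digits 0 to 4
`out` takes the values: "" → "0" → "01" → "012" → "0123" → "01234"

Answer: "01234"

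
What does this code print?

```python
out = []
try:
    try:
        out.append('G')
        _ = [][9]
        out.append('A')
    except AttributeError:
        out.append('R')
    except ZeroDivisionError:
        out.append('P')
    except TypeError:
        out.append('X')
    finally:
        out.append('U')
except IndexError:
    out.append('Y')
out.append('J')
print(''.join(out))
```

Execution trace: 'G' (try body) → 'U' (finally) → 'Y' (outer except IndexError) → 'J' (after the try/except). Output: GUYJ

Answer: GUYJ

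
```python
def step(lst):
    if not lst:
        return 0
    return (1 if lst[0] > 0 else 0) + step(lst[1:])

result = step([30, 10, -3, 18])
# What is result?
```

Count of positive elements in [30, 10, -3, 18] = 3

Answer: 3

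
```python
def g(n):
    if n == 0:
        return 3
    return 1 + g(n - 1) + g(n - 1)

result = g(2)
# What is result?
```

g(n) = 1 + 2·g(n-1), g(0)=3. Closed form: (3+1)·2^2 - 1 = 15.

Answer: 15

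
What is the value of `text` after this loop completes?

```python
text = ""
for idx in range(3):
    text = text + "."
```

Repeat '.' 3 times
`text` takes the values: "" → "." → ".." → "..."

Answer: "..."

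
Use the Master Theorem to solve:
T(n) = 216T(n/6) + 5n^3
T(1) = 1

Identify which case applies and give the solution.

a=216, b=6, f(n)=5n^3. log_6(216) = 3. Since c=3 = 3, Case 2 applies: T(n) = Θ(n^log_b(a) · log n) = O(n^3 log n).

Answer: O(n^3 log n) - Case 2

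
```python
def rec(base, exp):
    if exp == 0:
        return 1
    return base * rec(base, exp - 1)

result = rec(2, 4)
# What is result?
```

rec(2, 4) = 2 * 2 * 2 * 2 = 16

Answer: 16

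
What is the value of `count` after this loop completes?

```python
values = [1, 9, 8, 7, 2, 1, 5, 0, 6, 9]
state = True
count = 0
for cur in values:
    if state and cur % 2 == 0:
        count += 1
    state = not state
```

Count even values at even positions
`count` takes the values: 0 → 1 → 2 → 3

Answer: 3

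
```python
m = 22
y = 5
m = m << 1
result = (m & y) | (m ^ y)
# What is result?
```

Trace:
`m = 22` → m = 22
`y = 5` → y = 5
`m = m << 1` → m = 44
`result = (m & y) | (m ^ y)` → result = 45
So result = 45

Answer: 45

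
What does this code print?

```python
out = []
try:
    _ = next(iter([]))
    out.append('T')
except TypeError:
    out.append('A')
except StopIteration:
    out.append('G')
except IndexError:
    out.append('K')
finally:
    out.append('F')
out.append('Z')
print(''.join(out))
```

Execution trace: 'G' (except StopIteration) → 'F' (finally) → 'Z' (after the try/except). Output: GFZ

Answer: GFZ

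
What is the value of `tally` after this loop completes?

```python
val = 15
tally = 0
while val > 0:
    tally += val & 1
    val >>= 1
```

Count set bits in 15 (binary: 0b1111)
`tally` takes the values: 0 → 1 → 2 → 3 → 4

Answer: 4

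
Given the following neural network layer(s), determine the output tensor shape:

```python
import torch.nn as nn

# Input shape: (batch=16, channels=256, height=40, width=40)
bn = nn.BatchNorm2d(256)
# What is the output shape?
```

Input: (16, 256, 40, 40) -> Output: (16, 256, 40, 40)

Answer: (16, 256, 40, 40)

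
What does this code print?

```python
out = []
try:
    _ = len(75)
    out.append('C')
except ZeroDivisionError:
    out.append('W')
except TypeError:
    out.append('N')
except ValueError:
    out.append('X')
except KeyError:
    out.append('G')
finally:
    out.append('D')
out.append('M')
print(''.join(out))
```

Execution trace: 'N' (except TypeError) → 'D' (finally) → 'M' (after the try/except). Output: NDM

Answer: NDM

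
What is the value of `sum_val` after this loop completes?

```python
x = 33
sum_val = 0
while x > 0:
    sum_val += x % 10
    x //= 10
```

Sum digits of 33
`sum_val` takes the values: 0 → 3 → 6

Answer: 6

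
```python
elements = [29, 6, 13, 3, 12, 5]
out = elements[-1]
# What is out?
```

Trace:
`elements = [29, 6, 13, 3, 12, 5]` → elements = [29, 6, 13, 3, 12, 5]
`out = elements[-1]` → out = 5
So out = 5

Answer: 5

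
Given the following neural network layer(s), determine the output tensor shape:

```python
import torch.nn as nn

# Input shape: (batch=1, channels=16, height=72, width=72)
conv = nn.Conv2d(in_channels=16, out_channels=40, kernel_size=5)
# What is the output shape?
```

Input: (1, 16, 72, 72) -> Output: (1, 40, 68, 68)

Answer: (1, 40, 68, 68)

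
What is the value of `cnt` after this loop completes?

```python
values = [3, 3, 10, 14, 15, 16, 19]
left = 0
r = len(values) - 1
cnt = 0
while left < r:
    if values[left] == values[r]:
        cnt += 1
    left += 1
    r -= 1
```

Count matching pairs from ends
`cnt` takes the values: 0

Answer: 0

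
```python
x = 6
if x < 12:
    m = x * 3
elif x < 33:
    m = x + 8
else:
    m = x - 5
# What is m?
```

Trace:
`x = 6` → x = 6
`if x < 12: ...` → x < 12 is True → m = 18
So m = 18

Answer: 18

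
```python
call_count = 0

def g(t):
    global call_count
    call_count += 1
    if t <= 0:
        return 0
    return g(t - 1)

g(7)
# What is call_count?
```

Linear recursion stepping by 1: 8 calls from t=7 down to ≤0.

Answer: 8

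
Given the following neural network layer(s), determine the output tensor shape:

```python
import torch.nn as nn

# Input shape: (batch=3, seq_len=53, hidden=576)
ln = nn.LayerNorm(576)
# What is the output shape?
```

Input: (3, 53, 576) -> Output: (3, 53, 576)

Answer: (3, 53, 576)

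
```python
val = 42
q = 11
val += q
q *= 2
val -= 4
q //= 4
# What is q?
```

Trace:
`val = 42` → val = 42
`q = 11` → q = 11
`val += q` → val = 53
`q *= 2` → q = 22
`val -= 4` → val = 49
`q //= 4` → q = 5
So q = 5

Answer: 5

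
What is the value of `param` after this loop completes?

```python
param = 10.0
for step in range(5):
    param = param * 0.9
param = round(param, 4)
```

Exponential decay: 10.0 * 0.9^5
`param` takes the values: 10.0 → 9.0 → 8.1 → 7.29 → 6.561 → 5.9049

Answer: 5.9049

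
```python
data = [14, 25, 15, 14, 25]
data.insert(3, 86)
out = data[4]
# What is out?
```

Trace:
`data = [14, 25, 15, 14, 25]` → data = [14, 25, 15, 14, 25]
`data.insert(3, 86)` → data = [14, 25, 15, 86, 14, 25]
`out = data[4]` → out = 14
So out = 14

Answer: 14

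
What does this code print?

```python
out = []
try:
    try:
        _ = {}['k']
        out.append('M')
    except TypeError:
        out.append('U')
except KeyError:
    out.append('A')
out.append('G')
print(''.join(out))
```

Execution trace: 'A' (outer except KeyError) → 'G' (after the try/except). Output: AG

Answer: AG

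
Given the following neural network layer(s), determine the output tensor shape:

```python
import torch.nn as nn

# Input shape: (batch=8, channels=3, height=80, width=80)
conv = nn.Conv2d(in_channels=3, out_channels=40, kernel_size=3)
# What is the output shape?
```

Input: (8, 3, 80, 80) -> Output: (8, 40, 78, 78)

Answer: (8, 40, 78, 78)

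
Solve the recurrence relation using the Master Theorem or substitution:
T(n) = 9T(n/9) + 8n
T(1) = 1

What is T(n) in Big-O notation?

By Master Theorem: a=9, b=9, f(n)=8n. Since log_9(9) = 1 and f(n) = Θ(n^1), Case 2 applies. T(n) = O(n log n).

Answer: O(n log n)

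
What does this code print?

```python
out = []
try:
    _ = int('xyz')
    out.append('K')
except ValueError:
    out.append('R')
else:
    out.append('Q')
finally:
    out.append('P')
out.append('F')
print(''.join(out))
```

Execution trace: 'R' (except ValueError) → 'P' (finally) → 'F' (after the try/except). Output: RPF

Answer: RPF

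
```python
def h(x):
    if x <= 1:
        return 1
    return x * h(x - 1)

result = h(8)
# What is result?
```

h(8) = 8 * 7 * 6 * 5 * 4 * 3 * 2 * 1 = 40320

Answer: 40320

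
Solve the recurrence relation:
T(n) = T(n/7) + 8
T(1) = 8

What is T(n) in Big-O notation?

Each step divides n by 7 and adds 8. After log_7(n) steps we reach T(1)=8. So T(n) = 8·log_7(n) + 8 = O(log n).

Answer: O(log n)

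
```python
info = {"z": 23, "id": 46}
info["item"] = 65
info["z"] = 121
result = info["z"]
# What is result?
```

Trace:
`info = {"z": 23, "id": 46}` → info = {'z': 23, 'id': 46}
`info["item"] = 65` → info = {'z': 23, 'id': 46, 'item': 65}
`info["z"] = 121` → info = {'z': 121, 'id': 46, 'item': 65}
`result = info["z"]` → result = 121
So result = 121

Answer: 121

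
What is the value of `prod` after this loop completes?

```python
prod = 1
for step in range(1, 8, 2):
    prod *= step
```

Product of 1, 3, 5, ... up to 7
`prod` takes the values: 1 → 3 → 15 → 105

Answer: 105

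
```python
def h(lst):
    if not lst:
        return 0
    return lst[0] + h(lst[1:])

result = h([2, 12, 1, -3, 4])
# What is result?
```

2 + 12 + 1 + (-3) + 4 + 0 = 16

Answer: 16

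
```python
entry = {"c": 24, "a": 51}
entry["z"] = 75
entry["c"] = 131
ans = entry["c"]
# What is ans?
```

Trace:
`entry = {"c": 24, "a": 51}` → entry = {'c': 24, 'a': 51}
`entry["z"] = 75` → entry = {'c': 24, 'a': 51, 'z': 75}
`entry["c"] = 131` → entry = {'c': 131, 'a': 51, 'z': 75}
`ans = entry["c"]` → ans = 131
So ans = 131

Answer: 131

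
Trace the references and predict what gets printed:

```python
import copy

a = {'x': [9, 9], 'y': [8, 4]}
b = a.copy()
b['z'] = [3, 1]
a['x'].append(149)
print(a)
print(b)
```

Key concept: shallow copy of dict with mutable values.
Step by step:
`a = {'x': [9, 9], 'y': [8, 4]}` → a = {'x': [9, 9], 'y': [8, 4]}
`b = a.copy()` → b = {'x': [9, 9], 'y': [8, 4]}
`b['z'] = [3, 1]` → b = {'x': [9, 9], 'y': [8, 4], 'z': [3, 1]}
`a['x'].append(149)` → a = {'x': [9, 9, 149], 'y': [8, 4]}; b = {'x': [9, 9, 149], 'y': [8, 4], 'z': [3, 1]}
`print(a)` → prints {'x': [9, 9, 149], 'y': [8, 4]}
`print(b)` → prints {'x': [9, 9, 149], 'y': [8, 4], 'z': [3, 1]}

Answer:
{'x': [9, 9, 149], 'y': [8, 4]}
{'x': [9, 9, 149], 'y': [8, 4], 'z': [3, 1]}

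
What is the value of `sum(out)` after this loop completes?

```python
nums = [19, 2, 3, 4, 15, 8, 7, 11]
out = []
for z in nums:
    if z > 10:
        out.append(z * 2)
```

Sum of doubled values > 10
`out` takes the values: [] → [38] → [38, 30] → [38, 30, 22]
So `sum(out)` = 90

Answer: 90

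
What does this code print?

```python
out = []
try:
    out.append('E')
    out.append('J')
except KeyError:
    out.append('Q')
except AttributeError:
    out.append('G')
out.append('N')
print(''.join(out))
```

Execution trace: 'E' (try body) → 'J' (try body, no exception) → 'N' (after the try/except). Output: EJN

Answer: EJN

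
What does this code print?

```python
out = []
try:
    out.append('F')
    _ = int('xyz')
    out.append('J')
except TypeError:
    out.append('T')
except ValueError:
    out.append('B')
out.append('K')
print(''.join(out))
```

Execution trace: 'F' (try body) → 'B' (except ValueError) → 'K' (after the try/except). Output: FBK

Answer: FBK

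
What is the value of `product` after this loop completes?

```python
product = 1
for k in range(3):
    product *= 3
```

3^3 = 27
`product` takes the values: 1 → 3 → 9 → 27

Answer: 27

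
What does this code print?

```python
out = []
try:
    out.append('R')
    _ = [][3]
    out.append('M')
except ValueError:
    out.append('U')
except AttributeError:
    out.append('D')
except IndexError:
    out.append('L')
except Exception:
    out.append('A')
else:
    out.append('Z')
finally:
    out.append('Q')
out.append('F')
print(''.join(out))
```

Execution trace: 'R' (try body) → 'L' (except IndexError) → 'Q' (finally) → 'F' (after the try/except). Output: RLQF

Answer: RLQF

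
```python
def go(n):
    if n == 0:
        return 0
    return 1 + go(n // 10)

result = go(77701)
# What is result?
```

Count of digits of 77701: 5

Answer: 5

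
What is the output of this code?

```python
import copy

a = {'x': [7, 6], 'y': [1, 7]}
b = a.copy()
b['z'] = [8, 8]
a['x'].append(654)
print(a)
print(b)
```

Key concept: shallow copy of dict with mutable values.
Step by step:
`a = {'x': [7, 6], 'y': [1, 7]}` → a = {'x': [7, 6], 'y': [1, 7]}
`b = a.copy()` → b = {'x': [7, 6], 'y': [1, 7]}
`b['z'] = [8, 8]` → b = {'x': [7, 6], 'y': [1, 7], 'z': [8, 8]}
`a['x'].append(654)` → a = {'x': [7, 6, 654], 'y': [1, 7]}; b = {'x': [7, 6, 654], 'y': [1, 7], 'z': [8, 8]}
`print(a)` → prints {'x': [7, 6, 654], 'y': [1, 7]}
`print(b)` → prints {'x': [7, 6, 654], 'y': [1, 7], 'z': [8, 8]}

Answer:
{'x': [7, 6, 654], 'y': [1, 7]}
{'x': [7, 6, 654], 'y': [1, 7], 'z': [8, 8]}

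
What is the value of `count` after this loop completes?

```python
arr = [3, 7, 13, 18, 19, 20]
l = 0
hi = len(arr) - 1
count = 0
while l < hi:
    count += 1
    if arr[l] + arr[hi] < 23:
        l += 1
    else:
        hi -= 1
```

Steps to find pair summing to 23
`count` takes the values: 0 → 1 → 2 → 3 → 4 → 5

Answer: 5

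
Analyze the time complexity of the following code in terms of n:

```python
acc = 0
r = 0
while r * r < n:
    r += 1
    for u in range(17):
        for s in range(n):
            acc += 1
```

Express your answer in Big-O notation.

Each loop level contributes: √n × 1 × n. Multiplying the contributions gives O(n√n).

Answer: O(n√n)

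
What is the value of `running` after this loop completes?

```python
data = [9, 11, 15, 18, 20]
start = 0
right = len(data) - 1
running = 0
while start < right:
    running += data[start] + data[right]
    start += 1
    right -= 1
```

Sum of pairs from ends
`running` takes the values: 0 → 29 → 58

Answer: 58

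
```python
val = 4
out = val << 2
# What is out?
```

Trace:
`val = 4` → val = 4
`out = val << 2` → out = 16
So out = 16

Answer: 16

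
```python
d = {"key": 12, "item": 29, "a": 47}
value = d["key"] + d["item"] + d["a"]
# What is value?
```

Trace:
`d = {"key": 12, "item": 29, "a": 47}` → d = {'key': 12, 'item': 29, 'a': 47}
`value = d["key"] + d["item"] + d["a"]` → value = 88
So value = 88

Answer: 88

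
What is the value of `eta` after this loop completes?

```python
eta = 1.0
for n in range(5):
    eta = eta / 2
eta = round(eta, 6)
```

Halving LR 5 times: 1 / 2^5
`eta` takes the values: 1.0 → 0.5 → 0.25 → 0.125 → 0.0625 → 0.03125

Answer: 0.03125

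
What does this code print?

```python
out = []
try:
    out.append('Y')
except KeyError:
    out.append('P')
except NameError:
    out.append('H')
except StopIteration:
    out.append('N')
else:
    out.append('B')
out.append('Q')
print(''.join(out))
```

Execution trace: 'Y' (try body, no exception) → 'B' (else) → 'Q' (after the try/except). Output: YBQ

Answer: YBQ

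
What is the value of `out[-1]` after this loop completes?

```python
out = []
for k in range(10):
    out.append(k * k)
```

Last element of squares 0 to 9
`out` takes the values: [] → [0] → [0, 1] → [0, 1, 4] → [0, 1, 4, 9] → [0, 1, 4, 9, 16] → [0, 1, 4, 9, 16, 25] → [0, 1, 4, 9, 16, 25, 36] → [0, 1, 4, 9, 16, 25, 36, 49] → [0, 1, 4, 9, 16, 25, 36, 49, 64] → [0, 1, 4, 9, 16, 25, 36, 49, 64, 81]
So `out[-1]` = 81

Answer: 81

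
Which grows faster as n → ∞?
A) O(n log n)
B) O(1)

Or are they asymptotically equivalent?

O(n log n) vs O(1): Higher order terms dominate.

Answer: A) O(n log n) grows faster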